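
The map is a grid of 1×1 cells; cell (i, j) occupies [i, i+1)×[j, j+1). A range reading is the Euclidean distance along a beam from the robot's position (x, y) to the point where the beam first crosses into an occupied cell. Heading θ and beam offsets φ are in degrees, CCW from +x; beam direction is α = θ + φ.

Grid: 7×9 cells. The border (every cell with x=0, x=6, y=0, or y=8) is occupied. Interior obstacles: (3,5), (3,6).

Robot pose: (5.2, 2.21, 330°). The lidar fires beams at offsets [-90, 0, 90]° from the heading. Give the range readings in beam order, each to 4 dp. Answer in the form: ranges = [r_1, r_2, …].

beam 1: φ=-90°, α=240°
  d=(-0.5000,-0.8660)  start (5,2)  tX=0.4000 tY=0.2425  stride 1/|dx|=2.0000 1/|dy|=1.1547
    cross y-line → (5,1), t=0.2425
    cross x-line → (4,1), t=0.4000
    cross y-line → (4,0), t=1.3972 (wall)
  → r_1 = 1.3972
beam 2: φ=0°, α=330°
  d=(0.8660,-0.5000)  start (5,2)  tX=0.9238 tY=0.4200  stride 1/|dx|=1.1547 1/|dy|=2.0000
    cross y-line → (5,1), t=0.4200
    cross x-line → (6,1), t=0.9238 (wall)
  → r_2 = 0.9238
beam 3: φ=90°, α=60°
  d=(0.5000,0.8660)  start (5,2)  tX=1.6000 tY=0.9122  stride 1/|dx|=2.0000 1/|dy|=1.1547
    cross y-line → (5,3), t=0.9122
    cross x-line → (6,3), t=1.6000 (wall)
  → r_3 = 1.6000

ranges = [1.3972, 0.9238, 1.6000]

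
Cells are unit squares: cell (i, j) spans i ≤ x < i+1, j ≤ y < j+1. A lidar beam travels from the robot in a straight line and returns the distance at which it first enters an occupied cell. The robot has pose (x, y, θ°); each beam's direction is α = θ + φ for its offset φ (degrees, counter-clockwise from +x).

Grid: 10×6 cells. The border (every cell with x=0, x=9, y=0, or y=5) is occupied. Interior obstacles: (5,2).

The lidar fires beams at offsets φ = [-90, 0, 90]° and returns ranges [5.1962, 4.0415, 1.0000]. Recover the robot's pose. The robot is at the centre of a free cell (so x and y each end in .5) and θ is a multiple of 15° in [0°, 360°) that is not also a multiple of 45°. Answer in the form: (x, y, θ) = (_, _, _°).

Enumerate (i+0.5, j+0.5, θ) over the 31 free cells and 16 admissible headings. For each, cast all 3 beams and compare to the given ranges.
  (7.5, 1.5, 300°): beam 1 = 1.0000 ≠ 5.1962 ✗
  (1.5, 4.5, 30°): beam 1 = 4.0415 ≠ 5.1962 ✗
  (1.5, 3.5, 60°): beam 1 = 5.0000 ≠ 5.1962 ✗
  …
  (5.5, 4.5, 300°): r_1=5.1962, r_2=4.0415, r_3=1.0000 — all match ✓
No second candidate reproduces the full scan.

(x, y, θ) = (5.5, 4.5, 300°)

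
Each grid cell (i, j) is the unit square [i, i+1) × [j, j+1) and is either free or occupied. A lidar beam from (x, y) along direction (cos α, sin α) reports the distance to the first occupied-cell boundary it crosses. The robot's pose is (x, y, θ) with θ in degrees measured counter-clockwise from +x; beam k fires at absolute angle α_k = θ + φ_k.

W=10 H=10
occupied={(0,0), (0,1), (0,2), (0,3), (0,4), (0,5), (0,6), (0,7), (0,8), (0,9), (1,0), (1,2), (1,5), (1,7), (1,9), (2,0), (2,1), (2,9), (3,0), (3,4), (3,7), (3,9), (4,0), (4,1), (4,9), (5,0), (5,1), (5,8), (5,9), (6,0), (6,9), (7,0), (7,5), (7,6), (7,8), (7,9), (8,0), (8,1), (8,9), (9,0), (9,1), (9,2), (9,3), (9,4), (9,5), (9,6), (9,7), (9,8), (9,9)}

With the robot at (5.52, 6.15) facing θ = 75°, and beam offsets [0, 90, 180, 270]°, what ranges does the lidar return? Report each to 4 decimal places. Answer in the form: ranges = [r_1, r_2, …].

beam 1: φ=0°, α=75°
  dir = (cos 75°, sin 75°) = (0.2588, 0.9659); from cell (5,6)
  next x-line at t=1.8546, next y-line at t=0.8800; Δt_x=3.8637, Δt_y=1.0353
    y: enter (5,7) at t=0.8800
    x: enter (6,7) at t=1.8546
    y: enter (6,8) at t=1.9153
    y: enter (6,9) at t=2.9505 ← occupied
  → r_1 = 2.9505
beam 2: φ=90°, α=165°
  dir = (cos 165°, sin 165°) = (-0.9659, 0.2588); from cell (5,6)
  next x-line at t=0.5383, next y-line at t=3.2841; Δt_x=1.0353, Δt_y=3.8637
    x: enter (4,6) at t=0.5383
    x: enter (3,6) at t=1.5736
    x: enter (2,6) at t=2.6089
    y: enter (2,7) at t=3.2841
    x: enter (1,7) at t=3.6442 ← occupied
  → r_2 = 3.6442
beam 3: φ=180°, α=255°
  dir = (cos 255°, sin 255°) = (-0.2588, -0.9659); from cell (5,6)
  next x-line at t=2.0091, next y-line at t=0.1553; Δt_x=3.8637, Δt_y=1.0353
    y: enter (5,5) at t=0.1553
    y: enter (5,4) at t=1.1906
    x: enter (4,4) at t=2.0091
    y: enter (4,3) at t=2.2258
    y: enter (4,2) at t=3.2611
    y: enter (4,1) at t=4.2964 ← occupied
  → r_3 = 4.2964
beam 4: φ=270°, α=345°
  dir = (cos 345°, sin 345°) = (0.9659, -0.2588); from cell (5,6)
  next x-line at t=0.4969, next y-line at t=0.5796; Δt_x=1.0353, Δt_y=3.8637
    x: enter (6,6) at t=0.4969
    y: enter (6,5) at t=0.5796
    x: enter (7,5) at t=1.5322 ← occupied
  → r_4 = 1.5322

ranges = [2.9505, 3.6442, 4.2964, 1.5322]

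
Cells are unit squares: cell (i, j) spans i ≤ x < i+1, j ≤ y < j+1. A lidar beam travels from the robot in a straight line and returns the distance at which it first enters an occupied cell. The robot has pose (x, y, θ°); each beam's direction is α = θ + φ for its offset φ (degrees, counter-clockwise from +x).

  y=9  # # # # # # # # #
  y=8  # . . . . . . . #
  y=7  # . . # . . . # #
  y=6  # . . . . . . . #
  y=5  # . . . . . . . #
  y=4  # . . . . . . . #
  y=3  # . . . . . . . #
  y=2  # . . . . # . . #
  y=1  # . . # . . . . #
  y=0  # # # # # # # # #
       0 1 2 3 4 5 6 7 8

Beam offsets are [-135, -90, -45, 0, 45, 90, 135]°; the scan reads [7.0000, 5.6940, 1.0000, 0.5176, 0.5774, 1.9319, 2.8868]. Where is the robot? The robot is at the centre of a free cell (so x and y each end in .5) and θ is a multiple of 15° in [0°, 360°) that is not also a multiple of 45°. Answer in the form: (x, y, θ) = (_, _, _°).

(x, y, θ) = (1.5, 3.5, 165°)

The pose lattice has 52·16 = 832 candidates. Test each by forward raycasting.
  (6.5, 6.5, 285°): beam 1 = 2.8868 ≠ 7.0000 ✗
  (5.5, 5.5, 75°): beam 1 = 5.0000 ≠ 7.0000 ✗
  (5.5, 5.5, 105°): beam 1 = 2.8868 ≠ 7.0000 ✗
  (1.5, 5.5, 30°): beam 1 = 1.9319 ≠ 7.0000 ✗
  …
  (1.5, 3.5, 165°): r_1=7.0000, r_2=5.6940, r_3=1.0000, r_4=0.5176, r_5=0.5774, r_6=1.9319, r_7=2.8868 — all match ✓
Only this pose fits every beam.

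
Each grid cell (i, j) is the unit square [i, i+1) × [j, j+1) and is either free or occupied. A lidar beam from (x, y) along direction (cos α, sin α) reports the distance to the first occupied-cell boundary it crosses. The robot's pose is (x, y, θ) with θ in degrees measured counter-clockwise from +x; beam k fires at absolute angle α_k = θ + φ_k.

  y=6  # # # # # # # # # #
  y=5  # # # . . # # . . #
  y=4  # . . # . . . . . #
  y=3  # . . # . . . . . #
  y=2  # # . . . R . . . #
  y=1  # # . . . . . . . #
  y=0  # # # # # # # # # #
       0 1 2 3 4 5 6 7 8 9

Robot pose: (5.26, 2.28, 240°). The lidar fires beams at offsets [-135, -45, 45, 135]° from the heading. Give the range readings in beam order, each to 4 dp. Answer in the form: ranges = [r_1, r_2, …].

ranges = [3.8512, 3.3750, 1.3252, 3.8719]

beam 1: φ=-135°, α=105°
  cosα=-0.2588 sinα=0.9659 | (5,2) | tMaxX 1.0046 tMaxY 0.7454 | tΔX 3.8637 tΔY 1.0353
    t=0.7454 [y] (5,3)
    t=1.0046 [x] (4,3)
    t=1.7807 [y] (4,4)
    t=2.8160 [y] (4,5)
    t=3.8512 [y] (4,6) — stop
  → r_1 = 3.8512
beam 2: φ=-45°, α=195°
  cosα=-0.9659 sinα=-0.2588 | (5,2) | tMaxX 0.2692 tMaxY 1.0818 | tΔX 1.0353 tΔY 3.8637
    t=0.2692 [x] (4,2)
    t=1.0818 [y] (4,1)
    t=1.3044 [x] (3,1)
    t=2.3397 [x] (2,1)
    t=3.3750 [x] (1,1) — stop
  → r_2 = 3.3750
beam 3: φ=45°, α=285°
  cosα=0.2588 sinα=-0.9659 | (5,2) | tMaxX 2.8591 tMaxY 0.2899 | tΔX 3.8637 tΔY 1.0353
    t=0.2899 [y] (5,1)
    t=1.3252 [y] (5,0) — stop
  → r_3 = 1.3252
beam 4: φ=135°, α=15°
  cosα=0.9659 sinα=0.2588 | (5,2) | tMaxX 0.7661 tMaxY 2.7819 | tΔX 1.0353 tΔY 3.8637
    t=0.7661 [x] (6,2)
    t=1.8014 [x] (7,2)
    t=2.7819 [y] (7,3)
    t=2.8367 [x] (8,3)
    t=3.8719 [x] (9,3) — stop
  → r_4 = 3.8719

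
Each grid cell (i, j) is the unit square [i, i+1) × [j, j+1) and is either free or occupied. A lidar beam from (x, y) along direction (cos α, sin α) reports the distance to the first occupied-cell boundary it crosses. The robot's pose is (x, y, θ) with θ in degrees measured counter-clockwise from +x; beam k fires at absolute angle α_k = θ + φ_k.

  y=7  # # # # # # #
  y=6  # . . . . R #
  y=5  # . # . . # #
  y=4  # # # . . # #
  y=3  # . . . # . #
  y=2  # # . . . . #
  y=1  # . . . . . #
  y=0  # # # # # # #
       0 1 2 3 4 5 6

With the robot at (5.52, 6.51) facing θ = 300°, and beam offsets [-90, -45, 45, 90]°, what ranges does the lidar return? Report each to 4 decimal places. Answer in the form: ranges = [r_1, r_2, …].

ranges = [2.9098, 0.5280, 0.4969, 0.5543]

beam 1: φ=-90°, α=210°
  cosα=-0.8660 sinα=-0.5000 | (5,6) | tMaxX 0.6004 tMaxY 1.0200 | tΔX 1.1547 tΔY 2.0000
    t=0.6004 [x] (4,6)
    t=1.0200 [y] (4,5)
    t=1.7551 [x] (3,5)
    t=2.9098 [x] (2,5) — stop
  → r_1 = 2.9098
beam 2: φ=-45°, α=255°
  cosα=-0.2588 sinα=-0.9659 | (5,6) | tMaxX 2.0091 tMaxY 0.5280 | tΔX 3.8637 tΔY 1.0353
    t=0.5280 [y] (5,5) — stop
  → r_2 = 0.5280
beam 3: φ=45°, α=345°
  cosα=0.9659 sinα=-0.2588 | (5,6) | tMaxX 0.4969 tMaxY 1.9705 | tΔX 1.0353 tΔY 3.8637
    t=0.4969 [x] (6,6) — stop
  → r_3 = 0.4969
beam 4: φ=90°, α=30°
  cosα=0.8660 sinα=0.5000 | (5,6) | tMaxX 0.5543 tMaxY 0.9800 | tΔX 1.1547 tΔY 2.0000
    t=0.5543 [x] (6,6) — stop
  → r_4 = 0.5543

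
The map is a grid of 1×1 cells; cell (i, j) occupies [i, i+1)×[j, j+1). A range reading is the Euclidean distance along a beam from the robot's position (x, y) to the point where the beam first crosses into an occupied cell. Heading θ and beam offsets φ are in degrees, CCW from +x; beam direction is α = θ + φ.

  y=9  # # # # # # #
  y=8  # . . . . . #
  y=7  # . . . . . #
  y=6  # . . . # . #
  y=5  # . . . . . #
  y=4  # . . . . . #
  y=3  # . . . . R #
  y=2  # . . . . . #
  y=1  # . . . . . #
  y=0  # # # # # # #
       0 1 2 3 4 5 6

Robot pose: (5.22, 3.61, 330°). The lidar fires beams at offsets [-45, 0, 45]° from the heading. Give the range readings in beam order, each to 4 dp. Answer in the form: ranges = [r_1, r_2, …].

ranges = [2.7021, 0.9007, 0.8075]

beam 1: φ=-45°, α=285°
  cosα=0.2588 sinα=-0.9659 | (5,3) | tMaxX 3.0137 tMaxY 0.6315 | tΔX 3.8637 tΔY 1.0353
    t=0.6315 [y] (5,2)
    t=1.6668 [y] (5,1)
    t=2.7021 [y] (5,0) — stop
  → r_1 = 2.7021
beam 2: φ=0°, α=330°
  cosα=0.8660 sinα=-0.5000 | (5,3) | tMaxX 0.9007 tMaxY 1.2200 | tΔX 1.1547 tΔY 2.0000
    t=0.9007 [x] (6,3) — stop
  → r_2 = 0.9007
beam 3: φ=45°, α=15°
  cosα=0.9659 sinα=0.2588 | (5,3) | tMaxX 0.8075 tMaxY 1.5068 | tΔX 1.0353 tΔY 3.8637
    t=0.8075 [x] (6,3) — stop
  → r_3 = 0.8075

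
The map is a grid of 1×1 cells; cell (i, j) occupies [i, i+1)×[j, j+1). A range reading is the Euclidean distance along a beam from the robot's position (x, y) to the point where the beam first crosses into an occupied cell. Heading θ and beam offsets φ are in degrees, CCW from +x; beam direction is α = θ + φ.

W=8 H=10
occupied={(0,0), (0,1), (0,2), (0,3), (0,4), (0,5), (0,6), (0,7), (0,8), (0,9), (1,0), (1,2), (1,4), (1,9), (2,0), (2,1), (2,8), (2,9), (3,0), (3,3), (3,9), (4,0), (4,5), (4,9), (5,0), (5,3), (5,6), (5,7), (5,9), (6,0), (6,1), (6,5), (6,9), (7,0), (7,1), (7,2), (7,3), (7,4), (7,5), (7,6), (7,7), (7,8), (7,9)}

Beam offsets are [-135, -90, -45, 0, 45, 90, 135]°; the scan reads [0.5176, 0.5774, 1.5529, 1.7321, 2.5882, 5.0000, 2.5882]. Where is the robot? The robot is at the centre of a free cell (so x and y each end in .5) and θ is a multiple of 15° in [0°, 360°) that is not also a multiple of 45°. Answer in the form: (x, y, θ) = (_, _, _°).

(x, y, θ) = (2.5, 7.5, 210°)

The pose lattice has 37·16 = 592 candidates. Test each by forward raycasting.
  (2.5, 4.5, 120°): beam 1 = 2.5882 ≠ 0.5176 ✗
  (3.5, 7.5, 300°): beam 1 = 2.5882 ≠ 0.5176 ✗
  (2.5, 3.5, 165°): beam 1 = 0.5774 ≠ 0.5176 ✗
  (6.5, 4.5, 150°): beam 3 = 0.5176 ≠ 1.5529 ✗
  …
  (2.5, 7.5, 210°): r_1=0.5176, r_2=0.5774, r_3=1.5529, r_4=1.7321, r_5=2.5882, r_6=5.0000, r_7=2.5882 — all match ✓
Unique over the lattice → pose = (2.5, 7.5, 210°).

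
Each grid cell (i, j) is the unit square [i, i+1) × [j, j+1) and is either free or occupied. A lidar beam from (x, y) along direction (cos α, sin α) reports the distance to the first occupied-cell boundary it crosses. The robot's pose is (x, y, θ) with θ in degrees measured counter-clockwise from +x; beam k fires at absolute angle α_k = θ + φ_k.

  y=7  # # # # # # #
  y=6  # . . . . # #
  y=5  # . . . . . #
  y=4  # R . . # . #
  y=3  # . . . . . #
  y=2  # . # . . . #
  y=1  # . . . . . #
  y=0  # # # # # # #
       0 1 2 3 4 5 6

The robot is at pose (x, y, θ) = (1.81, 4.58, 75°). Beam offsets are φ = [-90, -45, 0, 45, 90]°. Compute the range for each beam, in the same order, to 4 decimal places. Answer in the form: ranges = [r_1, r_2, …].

beam 1: φ=-90°, α=345°
  cosα=0.9659 sinα=-0.2588 | (1,4) | tMaxX 0.1967 tMaxY 2.2409 | tΔX 1.0353 tΔY 3.8637
    t=0.1967 [x] (2,4)
    t=1.2320 [x] (3,4)
    t=2.2409 [y] (3,3)
    t=2.2673 [x] (4,3)
    t=3.3025 [x] (5,3)
    t=4.3378 [x] (6,3) — stop
  → r_1 = 4.3378
beam 2: φ=-45°, α=30°
  cosα=0.8660 sinα=0.5000 | (1,4) | tMaxX 0.2194 tMaxY 0.8400 | tΔX 1.1547 tΔY 2.0000
    t=0.2194 [x] (2,4)
    t=0.8400 [y] (2,5)
    t=1.3741 [x] (3,5)
    t=2.5288 [x] (4,5)
    t=2.8400 [y] (4,6)
    t=3.6835 [x] (5,6) — stop
  → r_2 = 3.6835
beam 3: φ=0°, α=75°
  cosα=0.2588 sinα=0.9659 | (1,4) | tMaxX 0.7341 tMaxY 0.4348 | tΔX 3.8637 tΔY 1.0353
    t=0.4348 [y] (1,5)
    t=0.7341 [x] (2,5)
    t=1.4701 [y] (2,6)
    t=2.5054 [y] (2,7) — stop
  → r_3 = 2.5054
beam 4: φ=45°, α=120°
  cosα=-0.5000 sinα=0.8660 | (1,4) | tMaxX 1.6200 tMaxY 0.4850 | tΔX 2.0000 tΔY 1.1547
    t=0.4850 [y] (1,5)
    t=1.6200 [x] (0,5) — stop
  → r_4 = 1.6200
beam 5: φ=90°, α=165°
  cosα=-0.9659 sinα=0.2588 | (1,4) | tMaxX 0.8386 tMaxY 1.6228 | tΔX 1.0353 tΔY 3.8637
    t=0.8386 [x] (0,4) — stop
  → r_5 = 0.8386

ranges = [4.3378, 3.6835, 2.5054, 1.6200, 0.8386]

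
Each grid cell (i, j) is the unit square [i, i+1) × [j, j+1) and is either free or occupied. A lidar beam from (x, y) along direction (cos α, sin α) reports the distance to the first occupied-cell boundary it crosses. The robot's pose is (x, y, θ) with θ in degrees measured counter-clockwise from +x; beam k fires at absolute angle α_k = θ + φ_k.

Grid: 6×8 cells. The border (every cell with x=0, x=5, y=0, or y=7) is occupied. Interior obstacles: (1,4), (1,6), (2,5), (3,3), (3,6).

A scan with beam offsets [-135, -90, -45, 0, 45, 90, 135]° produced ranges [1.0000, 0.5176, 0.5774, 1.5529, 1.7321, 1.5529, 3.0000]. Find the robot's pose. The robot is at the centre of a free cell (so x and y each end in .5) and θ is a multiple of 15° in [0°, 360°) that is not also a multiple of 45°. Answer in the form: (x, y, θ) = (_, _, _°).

(x, y, θ) = (3.5, 1.5, 345°)

The pose lattice has 19·16 = 304 candidates. Test each by forward raycasting.
  (4.5, 1.5, 285°): beam 1 = 4.0415 ≠ 1.0000 ✗
  (1.5, 2.5, 150°): beam 1 = 1.9319 ≠ 1.0000 ✗
  (4.5, 3.5, 345°): beam 1 = 0.5774 ≠ 1.0000 ✗
  (4.5, 5.5, 60°): beam 1 = 1.9319 ≠ 1.0000 ✗
  …
  (3.5, 1.5, 345°): r_1=1.0000, r_2=0.5176, r_3=0.5774, r_4=1.5529, r_5=1.7321, r_6=1.5529, r_7=3.0000 — all match ✓
No second candidate reproduces the full scan.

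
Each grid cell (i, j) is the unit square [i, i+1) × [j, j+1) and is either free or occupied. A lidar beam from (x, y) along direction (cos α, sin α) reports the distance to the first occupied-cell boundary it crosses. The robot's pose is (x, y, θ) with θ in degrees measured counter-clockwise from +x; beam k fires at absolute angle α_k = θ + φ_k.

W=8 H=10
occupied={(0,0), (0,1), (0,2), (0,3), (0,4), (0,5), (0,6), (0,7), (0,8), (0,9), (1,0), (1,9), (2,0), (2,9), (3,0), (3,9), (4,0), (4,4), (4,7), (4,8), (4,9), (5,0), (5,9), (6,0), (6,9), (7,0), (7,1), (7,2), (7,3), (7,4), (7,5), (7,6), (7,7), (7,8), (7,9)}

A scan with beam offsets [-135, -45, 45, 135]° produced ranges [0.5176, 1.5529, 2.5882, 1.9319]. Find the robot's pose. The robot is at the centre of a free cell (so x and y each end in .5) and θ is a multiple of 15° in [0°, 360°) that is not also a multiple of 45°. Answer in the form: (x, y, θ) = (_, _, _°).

The pose lattice has 45·16 = 720 candidates. Test each by forward raycasting.
  (3.5, 5.5, 330°): beam 1 = 2.5882 ≠ 0.5176 ✗
  (2.5, 7.5, 255°): beam 1 = 1.7321 ≠ 0.5176 ✗
  (5.5, 8.5, 345°): beam 1 = 0.5774 ≠ 0.5176 ✗
  (3.5, 7.5, 240°): beam 1 = 1.5529 ≠ 0.5176 ✗
  …
  (5.5, 1.5, 60°): r_1=0.5176, r_2=1.5529, r_3=2.5882, r_4=1.9319 — all match ✓
No second candidate reproduces the full scan.

(x, y, θ) = (5.5, 1.5, 60°)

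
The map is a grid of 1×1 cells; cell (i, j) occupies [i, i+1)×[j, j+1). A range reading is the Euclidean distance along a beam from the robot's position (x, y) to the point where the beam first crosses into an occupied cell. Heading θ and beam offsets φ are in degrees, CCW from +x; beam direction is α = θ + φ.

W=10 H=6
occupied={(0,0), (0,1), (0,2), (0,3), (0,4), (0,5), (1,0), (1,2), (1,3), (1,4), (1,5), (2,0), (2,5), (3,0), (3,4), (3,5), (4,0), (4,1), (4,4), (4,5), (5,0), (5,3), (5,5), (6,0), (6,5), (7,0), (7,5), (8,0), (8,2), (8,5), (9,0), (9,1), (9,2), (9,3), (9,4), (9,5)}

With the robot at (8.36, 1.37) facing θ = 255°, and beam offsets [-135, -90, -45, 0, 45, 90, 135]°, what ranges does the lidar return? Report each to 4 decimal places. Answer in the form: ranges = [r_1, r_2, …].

ranges = [4.1916, 6.5844, 0.7400, 0.3831, 0.4272, 0.6626, 0.7390]

beam 1: φ=-135°, α=120°
  d=(-0.5000,0.8660)  start (8,1)  tX=0.7200 tY=0.7275  stride 1/|dx|=2.0000 1/|dy|=1.1547
    cross x-line → (7,1), t=0.7200
    cross y-line → (7,2), t=0.7275
    cross y-line → (7,3), t=1.8822
    cross x-line → (6,3), t=2.7200
    cross y-line → (6,4), t=3.0369
    cross y-line → (6,5), t=4.1916 (wall)
  → r_1 = 4.1916
beam 2: φ=-90°, α=165°
  d=(-0.9659,0.2588)  start (8,1)  tX=0.3727 tY=2.4341  stride 1/|dx|=1.0353 1/|dy|=3.8637
    cross x-line → (7,1), t=0.3727
    cross x-line → (6,1), t=1.4080
    cross y-line → (6,2), t=2.4341
    cross x-line → (5,2), t=2.4433
    cross x-line → (4,2), t=3.4785
    cross x-line → (3,2), t=4.5138
    cross x-line → (2,2), t=5.5491
    cross y-line → (2,3), t=6.2978
    cross x-line → (1,3), t=6.5844 (wall)
  → r_2 = 6.5844
beam 3: φ=-45°, α=210°
  d=(-0.8660,-0.5000)  start (8,1)  tX=0.4157 tY=0.7400  stride 1/|dx|=1.1547 1/|dy|=2.0000
    cross x-line → (7,1), t=0.4157
    cross y-line → (7,0), t=0.7400 (wall)
  → r_3 = 0.7400
beam 4: φ=0°, α=255°
  d=(-0.2588,-0.9659)  start (8,1)  tX=1.3909 tY=0.3831  stride 1/|dx|=3.8637 1/|dy|=1.0353
    cross y-line → (8,0), t=0.3831 (wall)
  → r_4 = 0.3831
beam 5: φ=45°, α=300°
  d=(0.5000,-0.8660)  start (8,1)  tX=1.2800 tY=0.4272  stride 1/|dx|=2.0000 1/|dy|=1.1547
    cross y-line → (8,0), t=0.4272 (wall)
  → r_5 = 0.4272
beam 6: φ=90°, α=345°
  d=(0.9659,-0.2588)  start (8,1)  tX=0.6626 tY=1.4296  stride 1/|dx|=1.0353 1/|dy|=3.8637
    cross x-line → (9,1), t=0.6626 (wall)
  → r_6 = 0.6626
beam 7: φ=135°, α=30°
  d=(0.8660,0.5000)  start (8,1)  tX=0.7390 tY=1.2600  stride 1/|dx|=1.1547 1/|dy|=2.0000
    cross x-line → (9,1), t=0.7390 (wall)
  → r_7 = 0.7390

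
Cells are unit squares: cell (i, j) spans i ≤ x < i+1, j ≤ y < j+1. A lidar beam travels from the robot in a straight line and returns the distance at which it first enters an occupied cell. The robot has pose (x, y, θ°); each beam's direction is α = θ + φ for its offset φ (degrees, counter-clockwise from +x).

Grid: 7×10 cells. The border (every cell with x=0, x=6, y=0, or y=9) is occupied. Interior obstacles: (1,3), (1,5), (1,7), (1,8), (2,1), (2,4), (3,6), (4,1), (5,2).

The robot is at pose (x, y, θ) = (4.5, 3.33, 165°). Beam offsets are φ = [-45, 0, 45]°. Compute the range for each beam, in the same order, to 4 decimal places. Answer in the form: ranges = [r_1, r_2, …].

beam 1: φ=-45°, α=120°
  d=(-0.5000,0.8660)  start (4,3)  tX=1.0000 tY=0.7736  stride 1/|dx|=2.0000 1/|dy|=1.1547
    cross y-line → (4,4), t=0.7736
    cross x-line → (3,4), t=1.0000
    cross y-line → (3,5), t=1.9283
    cross x-line → (2,5), t=3.0000
    cross y-line → (2,6), t=3.0831
    cross y-line → (2,7), t=4.2378
    cross x-line → (1,7), t=5.0000 (wall)
  → r_1 = 5.0000
beam 2: φ=0°, α=165°
  d=(-0.9659,0.2588)  start (4,3)  tX=0.5176 tY=2.5887  stride 1/|dx|=1.0353 1/|dy|=3.8637
    cross x-line → (3,3), t=0.5176
    cross x-line → (2,3), t=1.5529
    cross x-line → (1,3), t=2.5882 (wall)
  → r_2 = 2.5882
beam 3: φ=45°, α=210°
  d=(-0.8660,-0.5000)  start (4,3)  tX=0.5774 tY=0.6600  stride 1/|dx|=1.1547 1/|dy|=2.0000
    cross x-line → (3,3), t=0.5774
    cross y-line → (3,2), t=0.6600
    cross x-line → (2,2), t=1.7321
    cross y-line → (2,1), t=2.6600 (wall)
  → r_3 = 2.6600

ranges = [5.0000, 2.5882, 2.6600]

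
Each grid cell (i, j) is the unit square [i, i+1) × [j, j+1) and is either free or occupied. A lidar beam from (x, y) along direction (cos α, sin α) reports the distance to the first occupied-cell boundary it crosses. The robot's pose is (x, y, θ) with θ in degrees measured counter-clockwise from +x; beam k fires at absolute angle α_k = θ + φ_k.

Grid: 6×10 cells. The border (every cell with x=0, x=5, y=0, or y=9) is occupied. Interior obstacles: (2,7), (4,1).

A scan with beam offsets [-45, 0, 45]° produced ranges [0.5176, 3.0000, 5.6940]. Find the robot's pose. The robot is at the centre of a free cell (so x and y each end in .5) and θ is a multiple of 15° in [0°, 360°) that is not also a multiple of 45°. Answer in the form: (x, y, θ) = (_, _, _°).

(x, y, θ) = (3.5, 1.5, 60°)

The pose lattice has 30·16 = 480 candidates. Test each by forward raycasting.
  (1.5, 2.5, 75°): beam 1 = 4.0415 ≠ 0.5176 ✗
  (2.5, 6.5, 285°): beam 1 = 3.0000 ≠ 0.5176 ✗
  (4.5, 8.5, 15°): beam 1 = 0.5774 ≠ 0.5176 ✗
  …
  (3.5, 1.5, 60°): r_1=0.5176, r_2=3.0000, r_3=5.6940 — all match ✓
No second candidate reproduces the full scan.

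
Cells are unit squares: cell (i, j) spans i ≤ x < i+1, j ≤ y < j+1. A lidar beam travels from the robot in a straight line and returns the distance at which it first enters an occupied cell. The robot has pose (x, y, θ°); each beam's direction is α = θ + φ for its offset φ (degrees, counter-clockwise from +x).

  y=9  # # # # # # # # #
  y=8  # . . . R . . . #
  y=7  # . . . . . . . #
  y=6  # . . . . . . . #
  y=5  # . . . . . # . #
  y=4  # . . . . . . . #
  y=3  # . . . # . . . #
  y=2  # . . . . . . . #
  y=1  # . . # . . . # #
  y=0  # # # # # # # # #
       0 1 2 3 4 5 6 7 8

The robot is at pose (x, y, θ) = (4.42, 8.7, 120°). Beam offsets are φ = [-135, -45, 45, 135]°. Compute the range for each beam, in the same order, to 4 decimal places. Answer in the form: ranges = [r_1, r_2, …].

beam 1: φ=-135°, α=345°
  dir = (cos 345°, sin 345°) = (0.9659, -0.2588); from cell (4,8)
  next x-line at t=0.6005, next y-line at t=2.7046; Δt_x=1.0353, Δt_y=3.8637
    x: enter (5,8) at t=0.6005
    x: enter (6,8) at t=1.6357
    x: enter (7,8) at t=2.6710
    y: enter (7,7) at t=2.7046
    x: enter (8,7) at t=3.7063 ← occupied
  → r_1 = 3.7063
beam 2: φ=-45°, α=75°
  dir = (cos 75°, sin 75°) = (0.2588, 0.9659); from cell (4,8)
  next x-line at t=2.2409, next y-line at t=0.3106; Δt_x=3.8637, Δt_y=1.0353
    y: enter (4,9) at t=0.3106 ← occupied
  → r_2 = 0.3106
beam 3: φ=45°, α=165°
  dir = (cos 165°, sin 165°) = (-0.9659, 0.2588); from cell (4,8)
  next x-line at t=0.4348, next y-line at t=1.1591; Δt_x=1.0353, Δt_y=3.8637
    x: enter (3,8) at t=0.4348
    y: enter (3,9) at t=1.1591 ← occupied
  → r_3 = 1.1591
beam 4: φ=135°, α=255°
  dir = (cos 255°, sin 255°) = (-0.2588, -0.9659); from cell (4,8)
  next x-line at t=1.6228, next y-line at t=0.7247; Δt_x=3.8637, Δt_y=1.0353
    y: enter (4,7) at t=0.7247
    x: enter (3,7) at t=1.6228
    y: enter (3,6) at t=1.7600
    y: enter (3,5) at t=2.7952
    y: enter (3,4) at t=3.8305
    y: enter (3,3) at t=4.8658
    x: enter (2,3) at t=5.4865
    y: enter (2,2) at t=5.9011
    y: enter (2,1) at t=6.9364
    y: enter (2,0) at t=7.9716 ← occupied
  → r_4 = 7.9716

ranges = [3.7063, 0.3106, 1.1591, 7.9716]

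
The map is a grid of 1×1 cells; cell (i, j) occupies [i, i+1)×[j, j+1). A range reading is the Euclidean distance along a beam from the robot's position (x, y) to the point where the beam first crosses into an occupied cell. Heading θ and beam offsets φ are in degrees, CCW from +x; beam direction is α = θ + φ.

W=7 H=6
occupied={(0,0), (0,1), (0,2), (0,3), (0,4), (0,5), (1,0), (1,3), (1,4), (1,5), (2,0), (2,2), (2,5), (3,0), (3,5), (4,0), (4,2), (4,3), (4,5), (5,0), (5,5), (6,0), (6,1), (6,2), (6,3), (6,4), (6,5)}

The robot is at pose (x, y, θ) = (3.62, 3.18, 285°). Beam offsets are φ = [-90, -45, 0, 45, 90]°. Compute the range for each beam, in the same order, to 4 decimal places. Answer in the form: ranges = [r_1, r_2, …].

ranges = [0.6955, 1.2400, 2.2569, 0.4388, 0.3934]

beam 1: φ=-90°, α=195°
  dir = (cos 195°, sin 195°) = (-0.9659, -0.2588); from cell (3,3)
  next x-line at t=0.6419, next y-line at t=0.6955; Δt_x=1.0353, Δt_y=3.8637
    x: enter (2,3) at t=0.6419
    y: enter (2,2) at t=0.6955 ← occupied
  → r_1 = 0.6955
beam 2: φ=-45°, α=240°
  dir = (cos 240°, sin 240°) = (-0.5000, -0.8660); from cell (3,3)
  next x-line at t=1.2400, next y-line at t=0.2078; Δt_x=2.0000, Δt_y=1.1547
    y: enter (3,2) at t=0.2078
    x: enter (2,2) at t=1.2400 ← occupied
  → r_2 = 1.2400
beam 3: φ=0°, α=285°
  dir = (cos 285°, sin 285°) = (0.2588, -0.9659); from cell (3,3)
  next x-line at t=1.4682, next y-line at t=0.1863; Δt_x=3.8637, Δt_y=1.0353
    y: enter (3,2) at t=0.1863
    y: enter (3,1) at t=1.2216
    x: enter (4,1) at t=1.4682
    y: enter (4,0) at t=2.2569 ← occupied
  → r_3 = 2.2569
beam 4: φ=45°, α=330°
  dir = (cos 330°, sin 330°) = (0.8660, -0.5000); from cell (3,3)
  next x-line at t=0.4388, next y-line at t=0.3600; Δt_x=1.1547, Δt_y=2.0000
    y: enter (3,2) at t=0.3600
    x: enter (4,2) at t=0.4388 ← occupied
  → r_4 = 0.4388
beam 5: φ=90°, α=15°
  dir = (cos 15°, sin 15°) = (0.9659, 0.2588); from cell (3,3)
  next x-line at t=0.3934, next y-line at t=3.1682; Δt_x=1.0353, Δt_y=3.8637
    x: enter (4,3) at t=0.3934 ← occupied
  → r_5 = 0.3934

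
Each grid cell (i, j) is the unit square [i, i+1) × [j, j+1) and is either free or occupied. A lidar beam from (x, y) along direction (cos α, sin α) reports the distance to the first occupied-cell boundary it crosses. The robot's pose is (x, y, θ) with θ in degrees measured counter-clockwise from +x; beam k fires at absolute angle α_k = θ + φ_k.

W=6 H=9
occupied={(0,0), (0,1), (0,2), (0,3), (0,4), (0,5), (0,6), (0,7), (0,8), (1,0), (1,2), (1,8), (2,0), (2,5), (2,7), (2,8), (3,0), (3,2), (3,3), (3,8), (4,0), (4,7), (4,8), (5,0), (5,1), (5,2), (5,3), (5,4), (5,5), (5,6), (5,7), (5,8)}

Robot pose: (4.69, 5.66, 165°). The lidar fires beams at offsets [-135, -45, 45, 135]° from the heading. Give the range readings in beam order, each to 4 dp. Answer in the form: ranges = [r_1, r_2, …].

ranges = [0.3580, 2.7020, 4.2608, 0.6200]

beam 1: φ=-135°, α=30°
  cosα=0.8660 sinα=0.5000 | (4,5) | tMaxX 0.3580 tMaxY 0.6800 | tΔX 1.1547 tΔY 2.0000
    t=0.3580 [x] (5,5) — stop
  → r_1 = 0.3580
beam 2: φ=-45°, α=120°
  cosα=-0.5000 sinα=0.8660 | (4,5) | tMaxX 1.3800 tMaxY 0.3926 | tΔX 2.0000 tΔY 1.1547
    t=0.3926 [y] (4,6)
    t=1.3800 [x] (3,6)
    t=1.5473 [y] (3,7)
    t=2.7020 [y] (3,8) — stop
  → r_2 = 2.7020
beam 3: φ=45°, α=210°
  cosα=-0.8660 sinα=-0.5000 | (4,5) | tMaxX 0.7967 tMaxY 1.3200 | tΔX 1.1547 tΔY 2.0000
    t=0.7967 [x] (3,5)
    t=1.3200 [y] (3,4)
    t=1.9514 [x] (2,4)
    t=3.1061 [x] (1,4)
    t=3.3200 [y] (1,3)
    t=4.2608 [x] (0,3) — stop
  → r_3 = 4.2608
beam 4: φ=135°, α=300°
  cosα=0.5000 sinα=-0.8660 | (4,5) | tMaxX 0.6200 tMaxY 0.7621 | tΔX 2.0000 tΔY 1.1547
    t=0.6200 [x] (5,5) — stop
  → r_4 = 0.6200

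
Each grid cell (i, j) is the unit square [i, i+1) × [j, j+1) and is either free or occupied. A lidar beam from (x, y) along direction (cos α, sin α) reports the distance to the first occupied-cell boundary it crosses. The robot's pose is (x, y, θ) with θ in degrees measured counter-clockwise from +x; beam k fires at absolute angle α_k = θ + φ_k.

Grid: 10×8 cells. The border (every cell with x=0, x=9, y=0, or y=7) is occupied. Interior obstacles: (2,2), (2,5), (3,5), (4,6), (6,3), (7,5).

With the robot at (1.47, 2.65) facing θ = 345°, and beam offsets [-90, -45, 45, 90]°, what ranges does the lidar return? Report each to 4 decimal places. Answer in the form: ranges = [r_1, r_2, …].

ranges = [1.7082, 1.9053, 0.6120, 2.4329]

beam 1: φ=-90°, α=255°
  d=(-0.2588,-0.9659)  start (1,2)  tX=1.8159 tY=0.6729  stride 1/|dx|=3.8637 1/|dy|=1.0353
    cross y-line → (1,1), t=0.6729
    cross y-line → (1,0), t=1.7082 (wall)
  → r_1 = 1.7082
beam 2: φ=-45°, α=300°
  d=(0.5000,-0.8660)  start (1,2)  tX=1.0600 tY=0.7506  stride 1/|dx|=2.0000 1/|dy|=1.1547
    cross y-line → (1,1), t=0.7506
    cross x-line → (2,1), t=1.0600
    cross y-line → (2,0), t=1.9053 (wall)
  → r_2 = 1.9053
beam 3: φ=45°, α=30°
  d=(0.8660,0.5000)  start (1,2)  tX=0.6120 tY=0.7000  stride 1/|dx|=1.1547 1/|dy|=2.0000
    cross x-line → (2,2), t=0.6120 (wall)
  → r_3 = 0.6120
beam 4: φ=90°, α=75°
  d=(0.2588,0.9659)  start (1,2)  tX=2.0478 tY=0.3623  stride 1/|dx|=3.8637 1/|dy|=1.0353
    cross y-line → (1,3), t=0.3623
    cross y-line → (1,4), t=1.3976
    cross x-line → (2,4), t=2.0478
    cross y-line → (2,5), t=2.4329 (wall)
  → r_4 = 2.4329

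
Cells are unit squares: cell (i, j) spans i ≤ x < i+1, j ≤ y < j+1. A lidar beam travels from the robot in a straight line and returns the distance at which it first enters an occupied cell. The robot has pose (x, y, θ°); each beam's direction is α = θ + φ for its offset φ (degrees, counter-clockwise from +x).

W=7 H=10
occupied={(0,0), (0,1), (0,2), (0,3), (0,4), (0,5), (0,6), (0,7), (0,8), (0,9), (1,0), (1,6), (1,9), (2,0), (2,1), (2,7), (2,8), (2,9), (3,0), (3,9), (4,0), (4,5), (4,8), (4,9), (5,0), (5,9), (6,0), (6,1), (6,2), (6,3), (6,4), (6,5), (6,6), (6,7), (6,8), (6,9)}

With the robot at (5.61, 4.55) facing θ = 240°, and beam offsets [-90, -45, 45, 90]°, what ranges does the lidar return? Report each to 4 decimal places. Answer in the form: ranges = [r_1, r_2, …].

ranges = [0.9000, 4.7726, 1.5068, 0.4503]

beam 1: φ=-90°, α=150°
  dir = (cos 150°, sin 150°) = (-0.8660, 0.5000); from cell (5,4)
  next x-line at t=0.7044, next y-line at t=0.9000; Δt_x=1.1547, Δt_y=2.0000
    x: enter (4,4) at t=0.7044
    y: enter (4,5) at t=0.9000 ← occupied
  → r_1 = 0.9000
beam 2: φ=-45°, α=195°
  dir = (cos 195°, sin 195°) = (-0.9659, -0.2588); from cell (5,4)
  next x-line at t=0.6315, next y-line at t=2.1250; Δt_x=1.0353, Δt_y=3.8637
    x: enter (4,4) at t=0.6315
    x: enter (3,4) at t=1.6668
    y: enter (3,3) at t=2.1250
    x: enter (2,3) at t=2.7021
    x: enter (1,3) at t=3.7373
    x: enter (0,3) at t=4.7726 ← occupied
  → r_2 = 4.7726
beam 3: φ=45°, α=285°
  dir = (cos 285°, sin 285°) = (0.2588, -0.9659); from cell (5,4)
  next x-line at t=1.5068, next y-line at t=0.5694; Δt_x=3.8637, Δt_y=1.0353
    y: enter (5,3) at t=0.5694
    x: enter (6,3) at t=1.5068 ← occupied
  → r_3 = 1.5068
beam 4: φ=90°, α=330°
  dir = (cos 330°, sin 330°) = (0.8660, -0.5000); from cell (5,4)
  next x-line at t=0.4503, next y-line at t=1.1000; Δt_x=1.1547, Δt_y=2.0000
    x: enter (6,4) at t=0.4503 ← occupied
  → r_4 = 0.4503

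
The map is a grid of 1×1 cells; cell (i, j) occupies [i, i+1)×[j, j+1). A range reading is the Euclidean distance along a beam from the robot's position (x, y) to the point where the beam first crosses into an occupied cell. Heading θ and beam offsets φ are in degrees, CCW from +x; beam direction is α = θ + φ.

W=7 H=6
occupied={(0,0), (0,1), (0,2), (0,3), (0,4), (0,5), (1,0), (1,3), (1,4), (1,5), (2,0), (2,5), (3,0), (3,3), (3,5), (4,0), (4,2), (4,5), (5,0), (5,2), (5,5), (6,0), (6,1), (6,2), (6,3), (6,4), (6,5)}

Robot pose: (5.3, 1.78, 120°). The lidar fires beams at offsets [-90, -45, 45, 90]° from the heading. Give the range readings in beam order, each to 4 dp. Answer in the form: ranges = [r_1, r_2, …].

beam 1: φ=-90°, α=30°
  direction (0.8660, 0.5000); cell (5,1); t to first gridline: x 0.8083, y 0.4400 (then +1.1547 / +2.0000)
    (5,2) via y @ 0.4400  # hit
  → r_1 = 0.4400
beam 2: φ=-45°, α=75°
  direction (0.2588, 0.9659); cell (5,1); t to first gridline: x 2.7046, y 0.2278 (then +3.8637 / +1.0353)
    (5,2) via y @ 0.2278  # hit
  → r_2 = 0.2278
beam 3: φ=45°, α=165°
  direction (-0.9659, 0.2588); cell (5,1); t to first gridline: x 0.3106, y 0.8500 (then +1.0353 / +3.8637)
    (4,1) via x @ 0.3106
    (4,2) via y @ 0.8500  # hit
  → r_3 = 0.8500
beam 4: φ=90°, α=210°
  direction (-0.8660, -0.5000); cell (5,1); t to first gridline: x 0.3464, y 1.5600 (then +1.1547 / +2.0000)
    (4,1) via x @ 0.3464
    (3,1) via x @ 1.5011
    (3,0) via y @ 1.5600  # hit
  → r_4 = 1.5600

ranges = [0.4400, 0.2278, 0.8500, 1.5600]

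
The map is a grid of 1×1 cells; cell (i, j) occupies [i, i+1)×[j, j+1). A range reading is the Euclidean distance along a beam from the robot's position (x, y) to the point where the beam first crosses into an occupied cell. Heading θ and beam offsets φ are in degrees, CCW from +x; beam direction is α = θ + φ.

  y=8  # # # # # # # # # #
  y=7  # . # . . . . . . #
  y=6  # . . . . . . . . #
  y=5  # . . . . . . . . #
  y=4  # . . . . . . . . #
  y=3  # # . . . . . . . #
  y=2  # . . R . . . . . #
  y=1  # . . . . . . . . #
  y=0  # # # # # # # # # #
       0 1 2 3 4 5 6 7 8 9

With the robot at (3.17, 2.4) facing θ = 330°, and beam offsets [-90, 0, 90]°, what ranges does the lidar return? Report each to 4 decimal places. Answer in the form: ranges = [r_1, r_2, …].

ranges = [1.6166, 2.8000, 6.4663]

beam 1: φ=-90°, α=240°
  d=(-0.5000,-0.8660)  start (3,2)  tX=0.3400 tY=0.4619  stride 1/|dx|=2.0000 1/|dy|=1.1547
    cross x-line → (2,2), t=0.3400
    cross y-line → (2,1), t=0.4619
    cross y-line → (2,0), t=1.6166 (wall)
  → r_1 = 1.6166
beam 2: φ=0°, α=330°
  d=(0.8660,-0.5000)  start (3,2)  tX=0.9584 tY=0.8000  stride 1/|dx|=1.1547 1/|dy|=2.0000
    cross y-line → (3,1), t=0.8000
    cross x-line → (4,1), t=0.9584
    cross x-line → (5,1), t=2.1131
    cross y-line → (5,0), t=2.8000 (wall)
  → r_2 = 2.8000
beam 3: φ=90°, α=60°
  d=(0.5000,0.8660)  start (3,2)  tX=1.6600 tY=0.6928  stride 1/|dx|=2.0000 1/|dy|=1.1547
    cross y-line → (3,3), t=0.6928
    cross x-line → (4,3), t=1.6600
    cross y-line → (4,4), t=1.8475
    cross y-line → (4,5), t=3.0022
    cross x-line → (5,5), t=3.6600
    cross y-line → (5,6), t=4.1569
    cross y-line → (5,7), t=5.3116
    cross x-line → (6,7), t=5.6600
    cross y-line → (6,8), t=6.4663 (wall)
  → r_3 = 6.4663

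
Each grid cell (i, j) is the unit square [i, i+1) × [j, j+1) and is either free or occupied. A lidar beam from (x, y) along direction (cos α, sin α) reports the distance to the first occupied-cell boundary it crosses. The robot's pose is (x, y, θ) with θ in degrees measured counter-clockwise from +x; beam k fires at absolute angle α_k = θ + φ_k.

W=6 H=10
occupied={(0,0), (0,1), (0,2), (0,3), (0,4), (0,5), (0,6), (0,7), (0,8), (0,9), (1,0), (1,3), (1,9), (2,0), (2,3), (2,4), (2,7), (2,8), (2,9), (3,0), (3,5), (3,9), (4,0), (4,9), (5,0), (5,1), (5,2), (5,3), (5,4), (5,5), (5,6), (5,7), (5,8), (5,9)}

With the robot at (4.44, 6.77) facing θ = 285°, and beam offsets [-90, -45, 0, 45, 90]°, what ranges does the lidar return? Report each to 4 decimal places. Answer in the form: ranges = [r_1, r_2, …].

beam 1: φ=-90°, α=195°
  dir = (cos 195°, sin 195°) = (-0.9659, -0.2588); from cell (4,6)
  next x-line at t=0.4555, next y-line at t=2.9751; Δt_x=1.0353, Δt_y=3.8637
    x: enter (3,6) at t=0.4555
    x: enter (2,6) at t=1.4908
    x: enter (1,6) at t=2.5261
    y: enter (1,5) at t=2.9751
    x: enter (0,5) at t=3.5614 ← occupied
  → r_1 = 3.5614
beam 2: φ=-45°, α=240°
  dir = (cos 240°, sin 240°) = (-0.5000, -0.8660); from cell (4,6)
  next x-line at t=0.8800, next y-line at t=0.8891; Δt_x=2.0000, Δt_y=1.1547
    x: enter (3,6) at t=0.8800
    y: enter (3,5) at t=0.8891 ← occupied
  → r_2 = 0.8891
beam 3: φ=0°, α=285°
  dir = (cos 285°, sin 285°) = (0.2588, -0.9659); from cell (4,6)
  next x-line at t=2.1637, next y-line at t=0.7972; Δt_x=3.8637, Δt_y=1.0353
    y: enter (4,5) at t=0.7972
    y: enter (4,4) at t=1.8324
    x: enter (5,4) at t=2.1637 ← occupied
  → r_3 = 2.1637
beam 4: φ=45°, α=330°
  dir = (cos 330°, sin 330°) = (0.8660, -0.5000); from cell (4,6)
  next x-line at t=0.6466, next y-line at t=1.5400; Δt_x=1.1547, Δt_y=2.0000
    x: enter (5,6) at t=0.6466 ← occupied
  → r_4 = 0.6466
beam 5: φ=90°, α=15°
  dir = (cos 15°, sin 15°) = (0.9659, 0.2588); from cell (4,6)
  next x-line at t=0.5798, next y-line at t=0.8887; Δt_x=1.0353, Δt_y=3.8637
    x: enter (5,6) at t=0.5798 ← occupied
  → r_5 = 0.5798

ranges = [3.5614, 0.8891, 2.1637, 0.6466, 0.5798]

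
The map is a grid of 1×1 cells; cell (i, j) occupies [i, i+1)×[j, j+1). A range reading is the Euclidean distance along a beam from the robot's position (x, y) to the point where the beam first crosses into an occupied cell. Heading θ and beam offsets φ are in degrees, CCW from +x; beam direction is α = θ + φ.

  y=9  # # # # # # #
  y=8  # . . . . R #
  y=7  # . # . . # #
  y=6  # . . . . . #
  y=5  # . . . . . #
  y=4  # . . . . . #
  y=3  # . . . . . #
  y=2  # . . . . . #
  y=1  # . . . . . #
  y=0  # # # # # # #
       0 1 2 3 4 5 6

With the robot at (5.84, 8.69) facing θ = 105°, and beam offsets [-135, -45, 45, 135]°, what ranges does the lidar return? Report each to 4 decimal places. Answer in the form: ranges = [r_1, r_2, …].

ranges = [0.1848, 0.3200, 0.6200, 0.7967]

beam 1: φ=-135°, α=330°
  d=(0.8660,-0.5000)  start (5,8)  tX=0.1848 tY=1.3800  stride 1/|dx|=1.1547 1/|dy|=2.0000
    cross x-line → (6,8), t=0.1848 (wall)
  → r_1 = 0.1848
beam 2: φ=-45°, α=60°
  d=(0.5000,0.8660)  start (5,8)  tX=0.3200 tY=0.3580  stride 1/|dx|=2.0000 1/|dy|=1.1547
    cross x-line → (6,8), t=0.3200 (wall)
  → r_2 = 0.3200
beam 3: φ=45°, α=150°
  d=(-0.8660,0.5000)  start (5,8)  tX=0.9699 tY=0.6200  stride 1/|dx|=1.1547 1/|dy|=2.0000
    cross y-line → (5,9), t=0.6200 (wall)
  → r_3 = 0.6200
beam 4: φ=135°, α=240°
  d=(-0.5000,-0.8660)  start (5,8)  tX=1.6800 tY=0.7967  stride 1/|dx|=2.0000 1/|dy|=1.1547
    cross y-line → (5,7), t=0.7967 (wall)
  → r_4 = 0.7967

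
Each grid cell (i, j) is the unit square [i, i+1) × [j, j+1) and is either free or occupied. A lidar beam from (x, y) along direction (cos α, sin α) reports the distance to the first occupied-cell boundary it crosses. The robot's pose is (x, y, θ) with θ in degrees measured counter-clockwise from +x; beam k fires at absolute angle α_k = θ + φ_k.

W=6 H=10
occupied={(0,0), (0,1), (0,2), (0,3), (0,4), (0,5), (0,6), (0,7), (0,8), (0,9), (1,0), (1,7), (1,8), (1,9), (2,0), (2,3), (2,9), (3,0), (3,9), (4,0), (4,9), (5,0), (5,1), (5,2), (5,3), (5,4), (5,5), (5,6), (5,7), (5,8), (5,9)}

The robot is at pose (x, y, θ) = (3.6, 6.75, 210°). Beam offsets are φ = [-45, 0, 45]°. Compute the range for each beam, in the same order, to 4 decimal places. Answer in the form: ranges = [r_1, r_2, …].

beam 1: φ=-45°, α=165°
  cosα=-0.9659 sinα=0.2588 | (3,6) | tMaxX 0.6212 tMaxY 0.9659 | tΔX 1.0353 tΔY 3.8637
    t=0.6212 [x] (2,6)
    t=0.9659 [y] (2,7)
    t=1.6564 [x] (1,7) — stop
  → r_1 = 1.6564
beam 2: φ=0°, α=210°
  cosα=-0.8660 sinα=-0.5000 | (3,6) | tMaxX 0.6928 tMaxY 1.5000 | tΔX 1.1547 tΔY 2.0000
    t=0.6928 [x] (2,6)
    t=1.5000 [y] (2,5)
    t=1.8475 [x] (1,5)
    t=3.0022 [x] (0,5) — stop
  → r_2 = 3.0022
beam 3: φ=45°, α=255°
  cosα=-0.2588 sinα=-0.9659 | (3,6) | tMaxX 2.3182 tMaxY 0.7765 | tΔX 3.8637 tΔY 1.0353
    t=0.7765 [y] (3,5)
    t=1.8117 [y] (3,4)
    t=2.3182 [x] (2,4)
    t=2.8470 [y] (2,3) — stop
  → r_3 = 2.8470

ranges = [1.6564, 3.0022, 2.8470]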